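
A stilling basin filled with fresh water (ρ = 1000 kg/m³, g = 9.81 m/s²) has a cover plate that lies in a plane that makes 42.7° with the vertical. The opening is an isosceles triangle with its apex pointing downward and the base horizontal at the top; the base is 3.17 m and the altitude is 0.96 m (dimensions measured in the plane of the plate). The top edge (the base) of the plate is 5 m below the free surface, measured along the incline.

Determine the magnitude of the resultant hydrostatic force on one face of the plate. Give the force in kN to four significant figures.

γ = ρg = 1000 × 9.81 = 9810 N/m³ = 9.81 kN/m³.
The plate makes 42.7° with the vertical, i.e. θ = 90° − 42.7° = 47.3° to the horizontal. Measuring y along the incline from the free-surface line, vertical depth h = y·sinθ with sinθ = 0.734915.
With the apex down, the centroid sits h/3 = 0.96/3 = 0.32 m below the base (the top edge), so y_c = 5 + 0.32 = 5.32 m and h_c = 5.32 × 0.734915 = 3.90975 m.
A = ½ × 3.17 × 0.96 = 1.5216 m².
Resultant F = γ·h_c·A = 9.81 × 3.90975 × 1.5216 = 58.3604 kN.

F ≈ 58.36 kN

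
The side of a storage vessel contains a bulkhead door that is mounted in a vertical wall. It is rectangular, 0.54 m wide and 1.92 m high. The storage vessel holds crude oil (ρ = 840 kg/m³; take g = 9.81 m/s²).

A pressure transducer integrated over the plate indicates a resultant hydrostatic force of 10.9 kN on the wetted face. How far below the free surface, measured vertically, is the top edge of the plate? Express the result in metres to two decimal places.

γ = ρg = 840 × 9.81 / 1000 = 8.2404 kN/m³.
A = 0.54 × 1.92 = 1.0368 m².
From F = γ·h_c·A, the centroid depth is h_c = 10.9/(8.2404 × 1.0368) = 1.2758 m.
The centroid lies 1.92/2 = 0.96 m below the top edge, so the top edge sits at h_top = 1.2758 − 0.96 = 0.3158 m below the surface.

d_top ≈ 0.32 m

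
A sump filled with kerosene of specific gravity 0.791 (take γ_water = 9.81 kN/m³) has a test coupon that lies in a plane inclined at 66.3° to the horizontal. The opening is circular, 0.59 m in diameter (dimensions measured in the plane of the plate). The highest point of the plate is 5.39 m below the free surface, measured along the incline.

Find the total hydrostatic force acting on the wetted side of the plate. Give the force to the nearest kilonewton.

γ = 0.791 × 9.81 = 7.75971 kN/m³.
Let θ = 66.3° be the plate's angle to the horizontal; measure y along the incline from where the plane meets the free surface. Vertical depth h = y·sinθ with sinθ = 0.915663.
The centroid is at the centre, 0.295 m below the top of the plate, so y_c = 5.39 + 0.295 = 5.685 m and h_c = 5.685 × 0.915663 = 5.20554 m.
A = π(0.295)² = 0.273397 m².
Resultant F = γ·h_c·A = 7.75971 × 5.20554 × 0.273397 = 11.0435 kN.

F ≈ 11 kN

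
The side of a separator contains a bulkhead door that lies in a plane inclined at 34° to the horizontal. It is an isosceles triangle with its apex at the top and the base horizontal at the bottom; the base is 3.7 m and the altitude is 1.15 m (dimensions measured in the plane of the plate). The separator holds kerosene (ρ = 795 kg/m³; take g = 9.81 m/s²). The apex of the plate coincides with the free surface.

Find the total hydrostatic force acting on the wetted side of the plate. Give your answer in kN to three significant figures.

γ = ρg = 795 × 9.81 / 1000 = 7.79895 kN/m³.
Let θ = 34° be the plate's angle to the horizontal; measure y along the incline from where the plane meets the free surface. Vertical depth h = y·sinθ with sinθ = 0.559193.
With the apex up, the centroid sits 2h/3 = 2 × 1.15/3 = 0.766667 m below the apex, so y_c = 0.766667 m and h_c = 0.766667 × 0.559193 = 0.428715 m.
A = ½ × 3.7 × 1.15 = 2.1275 m².
Resultant F = γ·h_c·A = 7.79895 × 0.428715 × 2.1275 = 7.11335 kN.

F ≈ 7.11 kN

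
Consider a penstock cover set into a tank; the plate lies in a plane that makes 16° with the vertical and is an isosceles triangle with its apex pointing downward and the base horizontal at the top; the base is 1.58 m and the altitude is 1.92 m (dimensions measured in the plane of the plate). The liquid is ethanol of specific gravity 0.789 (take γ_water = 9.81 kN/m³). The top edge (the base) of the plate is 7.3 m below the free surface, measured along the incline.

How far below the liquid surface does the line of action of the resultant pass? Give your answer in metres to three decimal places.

h_p = 7.657 m

γ = 0.789 × 9.81 = 7.74009 kN/m³.
The plate makes 16° with the vertical, i.e. θ = 90° − 16° = 74° to the horizontal. Measuring y along the incline from the free-surface line, vertical depth h = y·sinθ with sinθ = 0.961262.
With the apex down, the centroid sits h/3 = 1.92/3 = 0.64 m below the base (the top edge), so y_c = 7.3 + 0.64 = 7.94 m and h_c = 7.94 × 0.961262 = 7.63242 m.
A = ½ × 1.58 × 1.92 = 1.5168 m².
Resultant F = γ·h_c·A = 7.74009 × 7.63242 × 1.5168 = 89.6059 kN.
I_c = b·h³/36 = 1.58 × 1.92³/36 = 0.310641 m⁴.
Centre of pressure: y_p = y_c + I_c/(y_c·A) = 7.94 + 0.310641/(7.94 × 1.5168) = 7.94 + 0.0257935 = 7.96579 m along the plane.
Vertically, h_p = y_p·sinθ = 7.96579 × 0.961262 = 7.65721 m.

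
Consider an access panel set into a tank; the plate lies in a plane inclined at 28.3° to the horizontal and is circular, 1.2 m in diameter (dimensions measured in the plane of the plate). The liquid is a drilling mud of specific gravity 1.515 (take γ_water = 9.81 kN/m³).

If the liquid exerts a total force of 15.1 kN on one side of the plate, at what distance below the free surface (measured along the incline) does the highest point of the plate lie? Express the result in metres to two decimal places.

γ = 1.515 × 9.81 = 14.86215 kN/m³.
A = π(0.6)² = 1.13097 m².
From F = γ·h_c·A, the centroid depth is h_c = 15.1/(14.86215 × 1.13097) = 0.898347 m.
Let θ = 28.3° be the plate's angle to the horizontal; measure y along the incline from where the plane meets the free surface. Vertical depth h = y·sinθ with sinθ = 0.474088.
Along the incline, y_c = h_c/sinθ = 0.898347/0.474088 = 1.8949 m.
The centroid is at the centre, 0.6 m below the top of the plate, so the highest point sits at y_top = 1.8949 − 0.6 = 1.2949 m along the incline.

y_top ≈ 1.29 m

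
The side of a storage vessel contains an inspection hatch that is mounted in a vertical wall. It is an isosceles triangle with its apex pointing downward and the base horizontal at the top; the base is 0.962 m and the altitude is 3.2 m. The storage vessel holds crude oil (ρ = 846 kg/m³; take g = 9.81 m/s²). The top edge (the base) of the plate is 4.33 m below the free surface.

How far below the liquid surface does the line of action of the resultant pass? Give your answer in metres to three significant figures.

h_p = 5.50 m

γ = ρg = 846 × 9.81 / 1000 = 8.29926 kN/m³.
With the apex down, the centroid sits h/3 = 3.2/3 = 1.06667 m below the base (the top edge), so the centroid depth is h_c = 4.33 + 1.06667 = 5.39667 m.
A = ½ × 0.962 × 3.2 = 1.5392 m².
Resultant F = γ·h_c·A = 8.29926 × 5.39667 × 1.5392 = 68.9383 kN.
I_c = b·h³/36 = 0.962 × 3.2³/36 = 0.875634 m⁴.
Centre of pressure: y_p = y_c + I_c/(y_c·A) = 5.39667 + 0.875634/(5.39667 × 1.5392) = 5.39667 + 0.105415 = 5.50209 m along the plane.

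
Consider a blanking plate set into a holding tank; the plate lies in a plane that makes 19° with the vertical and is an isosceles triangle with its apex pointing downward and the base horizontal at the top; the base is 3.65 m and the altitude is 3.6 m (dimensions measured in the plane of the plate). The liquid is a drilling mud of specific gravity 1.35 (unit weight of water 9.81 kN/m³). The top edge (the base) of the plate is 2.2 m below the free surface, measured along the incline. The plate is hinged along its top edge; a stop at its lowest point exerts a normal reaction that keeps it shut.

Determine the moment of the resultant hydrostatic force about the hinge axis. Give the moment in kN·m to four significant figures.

γ = 1.35 × 9.81 = 13.2435 kN/m³.
The plate makes 19° with the vertical, i.e. θ = 90° − 19° = 71° to the horizontal. Measuring y along the incline from the free-surface line, vertical depth h = y·sinθ with sinθ = 0.945519.
With the apex down, the centroid sits h/3 = 3.6/3 = 1.2 m below the base (the top edge), so y_c = 2.2 + 1.2 = 3.4 m and h_c = 3.4 × 0.945519 = 3.21476 m.
A = ½ × 3.65 × 3.6 = 6.57 m².
Resultant F = γ·h_c·A = 13.2435 × 3.21476 × 6.57 = 279.716 kN.
I_c = b·h³/36 = 3.65 × 3.6³/36 = 4.7304 m⁴.
Centre of pressure: y_p = y_c + I_c/(y_c·A) = 3.4 + 4.7304/(3.4 × 6.57) = 3.4 + 0.211765 = 3.61177 m along the plane.
The resultant acts 1.2 + 0.211765 = 1.41176 m (along the plate) below the hinge at the top edge, so the moment about the hinge is M = F × 1.41176 = 279.716 × 1.41176 = 394.892 kN·m.

M ≈ 394.9 kN·m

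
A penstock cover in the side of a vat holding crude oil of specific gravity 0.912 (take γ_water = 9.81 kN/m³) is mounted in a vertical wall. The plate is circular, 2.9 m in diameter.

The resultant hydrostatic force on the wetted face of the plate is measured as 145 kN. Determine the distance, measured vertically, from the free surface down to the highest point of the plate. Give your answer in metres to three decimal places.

d_top ≈ 1.004 m

γ = 0.912 × 9.81 = 8.94672 kN/m³.
A = π(1.45)² = 6.6052 m².
From F = γ·h_c·A, the centroid depth is h_c = 145/(8.94672 × 6.6052) = 2.45368 m.
The centroid is at the centre, 1.45 m below the top of the plate, so the highest point sits at h_top = 2.45368 − 1.45 = 1.00368 m below the surface.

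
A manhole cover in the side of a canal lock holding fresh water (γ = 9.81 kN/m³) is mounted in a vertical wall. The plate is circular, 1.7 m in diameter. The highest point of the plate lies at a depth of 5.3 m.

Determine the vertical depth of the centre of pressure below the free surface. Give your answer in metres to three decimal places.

γ = 9.81 kN/m³.
The centroid is at the centre, 0.85 m below the top of the plate, so the centroid depth is h_c = 5.3 + 0.85 = 6.15 m.
A = π(0.85)² = 2.2698 m².
Resultant F = γ·h_c·A = 9.81 × 6.15 × 2.2698 = 136.94 kN.
I_c = πr⁴/4 = π × 0.85⁴/4 = 0.409983 m⁴.
Centre of pressure: y_p = y_c + I_c/(y_c·A) = 6.15 + 0.409983/(6.15 × 2.2698) = 6.15 + 0.0293699 = 6.17937 m along the plane.

h_p = 6.179 m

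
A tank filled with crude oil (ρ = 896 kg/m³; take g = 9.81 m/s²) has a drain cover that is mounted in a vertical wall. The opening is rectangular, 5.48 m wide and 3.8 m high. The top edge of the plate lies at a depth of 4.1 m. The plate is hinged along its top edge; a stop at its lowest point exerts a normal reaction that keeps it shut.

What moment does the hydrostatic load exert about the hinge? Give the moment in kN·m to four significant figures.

γ = ρg = 896 × 9.81 / 1000 = 8.78976 kN/m³.
The centroid lies 3.8/2 = 1.9 m below the top edge, so the centroid depth is h_c = 4.1 + 1.9 = 6 m.
A = 5.48 × 3.8 = 20.824 m².
Resultant F = γ·h_c·A = 8.78976 × 6 × 20.824 = 1098.23 kN.
I_c = b·h³/12 = 5.48 × 3.8³/12 = 25.0582 m⁴.
Centre of pressure: y_p = y_c + I_c/(y_c·A) = 6 + 25.0582/(6 × 20.824) = 6 + 0.200555 = 6.20055 m along the plane.
The resultant acts 1.9 + 0.200555 = 2.10055 m (along the plate) below the hinge at the top edge, so the moment about the hinge is M = F × 2.10055 = 1098.23 × 2.10055 = 2306.89 kN·m.

M ≈ 2307 kN·m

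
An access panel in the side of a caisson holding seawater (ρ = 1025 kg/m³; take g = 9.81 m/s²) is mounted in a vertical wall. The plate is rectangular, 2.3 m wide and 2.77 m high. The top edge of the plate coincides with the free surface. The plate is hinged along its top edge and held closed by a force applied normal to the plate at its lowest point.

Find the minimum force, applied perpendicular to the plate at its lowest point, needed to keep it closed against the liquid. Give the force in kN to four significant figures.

P ≈ 59.15 kN

γ = ρg = 1025 × 9.81 / 1000 = 10.05525 kN/m³.
The centroid lies 2.77/2 = 1.385 m below the top edge, so the centroid depth is h_c = 1.385 m.
A = 2.3 × 2.77 = 6.371 m².
Resultant F = γ·h_c·A = 10.05525 × 1.385 × 6.371 = 88.7259 kN.
I_c = b·h³/12 = 2.3 × 2.77³/12 = 4.07367 m⁴.
Centre of pressure: y_p = y_c + I_c/(y_c·A) = 1.385 + 4.07367/(1.385 × 6.371) = 1.385 + 0.461667 = 1.84667 m along the plane.
The resultant acts 1.385 + 0.461667 = 1.84667 m (along the plate) below the hinge at the top edge, so the moment about the hinge is M = F × 1.84667 = 88.7259 × 1.84667 = 163.847 kN·m.
A normal force at the bottom, 2.77 m from the hinge, must supply this moment: P = 163.847/2.77 = 59.1505 kN.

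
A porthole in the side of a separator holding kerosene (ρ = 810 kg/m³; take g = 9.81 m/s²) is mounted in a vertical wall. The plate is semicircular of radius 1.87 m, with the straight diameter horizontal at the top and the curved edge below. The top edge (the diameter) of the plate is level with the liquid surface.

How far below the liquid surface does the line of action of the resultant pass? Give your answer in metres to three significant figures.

h_p = 1.10 m

γ = ρg = 810 × 9.81 / 1000 = 7.9461 kN/m³.
The centroid of a semicircle lies 4r/(3π) = 0.793653 m from the diameter, here below the top edge, so the centroid depth is h_c = 0.793653 m.
A = πr²/2 = π × 1.87²/2 = 5.49292 m².
Resultant F = γ·h_c·A = 7.9461 × 0.793653 × 5.49292 = 34.6408 kN.
I_c = (π/8 − 8/(9π))·r⁴ = 0.109757 × 1.87⁴ = 1.34214 m⁴.
Centre of pressure: y_p = y_c + I_c/(y_c·A) = 0.793653 + 1.34214/(0.793653 × 5.49292) = 0.793653 + 0.307868 = 1.10152 m along the plane.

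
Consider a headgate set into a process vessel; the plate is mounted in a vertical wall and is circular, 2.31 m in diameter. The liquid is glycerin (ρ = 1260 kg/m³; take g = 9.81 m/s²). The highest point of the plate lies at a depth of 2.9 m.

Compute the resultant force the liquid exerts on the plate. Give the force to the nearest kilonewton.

F ≈ 210 kN

γ = ρg = 1260 × 9.81 / 1000 = 12.3606 kN/m³.
The centroid is at the centre, 1.155 m below the top of the plate, so the centroid depth is h_c = 2.9 + 1.155 = 4.055 m.
A = π(1.155)² = 4.19096 m².
Resultant F = γ·h_c·A = 12.3606 × 4.055 × 4.19096 = 210.06 kN.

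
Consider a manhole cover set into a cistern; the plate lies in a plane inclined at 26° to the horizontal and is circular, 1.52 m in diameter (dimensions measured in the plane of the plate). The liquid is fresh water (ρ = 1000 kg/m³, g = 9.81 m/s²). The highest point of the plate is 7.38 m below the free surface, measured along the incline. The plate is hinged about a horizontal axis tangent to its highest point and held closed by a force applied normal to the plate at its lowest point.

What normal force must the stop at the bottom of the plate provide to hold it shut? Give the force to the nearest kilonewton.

P ≈ 33 kN

γ = ρg = 1000 × 9.81 = 9810 N/m³ = 9.81 kN/m³.
Let θ = 26° be the plate's angle to the horizontal; measure y along the incline from where the plane meets the free surface. Vertical depth h = y·sinθ with sinθ = 0.438371.
The centroid is at the centre, 0.76 m below the top of the plate, so y_c = 7.38 + 0.76 = 8.14 m and h_c = 8.14 × 0.438371 = 3.56834 m.
A = π(0.76)² = 1.81458 m².
Resultant F = γ·h_c·A = 9.81 × 3.56834 × 1.81458 = 63.5201 kN.
I_c = πr⁴/4 = π × 0.76⁴/4 = 0.262026 m⁴.
Centre of pressure: y_p = y_c + I_c/(y_c·A) = 8.14 + 0.262026/(8.14 × 1.81458) = 8.14 + 0.0177396 = 8.15774 m along the plane.
The resultant acts 0.76 + 0.0177396 = 0.77774 m (along the plate) below the hinge at the top edge, so the moment about the hinge is M = F × 0.77774 = 63.5201 × 0.77774 = 49.4021 kN·m.
A normal force at the bottom, 1.52 m from the hinge, must supply this moment: P = 49.4021/1.52 = 32.5014 kN.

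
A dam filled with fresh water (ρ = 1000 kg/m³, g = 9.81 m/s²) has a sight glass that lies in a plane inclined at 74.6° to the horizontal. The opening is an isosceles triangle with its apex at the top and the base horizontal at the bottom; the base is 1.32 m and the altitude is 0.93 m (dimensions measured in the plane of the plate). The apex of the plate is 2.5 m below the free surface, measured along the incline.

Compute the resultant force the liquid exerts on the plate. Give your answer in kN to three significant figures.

γ = ρg = 1000 × 9.81 = 9810 N/m³ = 9.81 kN/m³.
Let θ = 74.6° be the plate's angle to the horizontal; measure y along the incline from where the plane meets the free surface. Vertical depth h = y·sinθ with sinθ = 0.964095.
With the apex up, the centroid sits 2h/3 = 2 × 0.93/3 = 0.62 m below the apex, so y_c = 2.5 + 0.62 = 3.12 m and h_c = 3.12 × 0.964095 = 3.00798 m.
A = ½ × 1.32 × 0.93 = 0.6138 m².
Resultant F = γ·h_c·A = 9.81 × 3.00798 × 0.6138 = 18.1122 kN.

F ≈ 18.1 kN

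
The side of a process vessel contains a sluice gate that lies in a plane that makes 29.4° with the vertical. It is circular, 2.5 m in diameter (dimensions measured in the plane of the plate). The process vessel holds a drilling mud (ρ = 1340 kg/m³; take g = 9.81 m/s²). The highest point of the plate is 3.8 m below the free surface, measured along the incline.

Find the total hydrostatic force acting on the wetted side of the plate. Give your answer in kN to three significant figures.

F ≈ 284 kN

γ = ρg = 1340 × 9.81 / 1000 = 13.1454 kN/m³.
The plate makes 29.4° with the vertical, i.e. θ = 90° − 29.4° = 60.6° to the horizontal. Measuring y along the incline from the free-surface line, vertical depth h = y·sinθ with sinθ = 0.871214.
The centroid is at the centre, 1.25 m below the top of the plate, so y_c = 3.8 + 1.25 = 5.05 m and h_c = 5.05 × 0.871214 = 4.39963 m.
A = π(1.25)² = 4.90874 m².
Resultant F = γ·h_c·A = 13.1454 × 4.39963 × 4.90874 = 283.896 kN.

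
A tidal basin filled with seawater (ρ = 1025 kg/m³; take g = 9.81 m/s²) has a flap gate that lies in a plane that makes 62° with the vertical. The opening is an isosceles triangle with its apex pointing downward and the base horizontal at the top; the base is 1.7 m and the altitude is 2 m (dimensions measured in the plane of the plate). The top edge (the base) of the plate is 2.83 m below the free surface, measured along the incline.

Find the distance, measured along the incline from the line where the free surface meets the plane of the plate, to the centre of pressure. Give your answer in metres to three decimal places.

y_p = 3.560 m

γ = ρg = 1025 × 9.81 / 1000 = 10.05525 kN/m³.
The plate makes 62° with the vertical, i.e. θ = 90° − 62° = 28° to the horizontal. Measuring y along the incline from the free-surface line, vertical depth h = y·sinθ with sinθ = 0.469472.
With the apex down, the centroid sits h/3 = 2/3 = 0.666667 m below the base (the top edge), so y_c = 2.83 + 0.666667 = 3.49667 m and h_c = 3.49667 × 0.469472 = 1.64159 m.
A = ½ × 1.7 × 2 = 1.7 m².
Resultant F = γ·h_c·A = 10.05525 × 1.64159 × 1.7 = 28.0612 kN.
I_c = b·h³/36 = 1.7 × 2³/36 = 0.377778 m⁴.
Centre of pressure: y_p = y_c + I_c/(y_c·A) = 3.49667 + 0.377778/(3.49667 × 1.7) = 3.49667 + 0.0635526 = 3.56022 m along the plane.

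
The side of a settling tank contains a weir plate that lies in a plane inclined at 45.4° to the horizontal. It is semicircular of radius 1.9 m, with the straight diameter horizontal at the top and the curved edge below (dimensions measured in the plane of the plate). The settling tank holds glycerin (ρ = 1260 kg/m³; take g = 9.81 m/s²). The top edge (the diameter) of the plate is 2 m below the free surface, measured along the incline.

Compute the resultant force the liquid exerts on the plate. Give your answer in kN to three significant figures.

γ = ρg = 1260 × 9.81 / 1000 = 12.3606 kN/m³.
Let θ = 45.4° be the plate's angle to the horizontal; measure y along the incline from where the plane meets the free surface. Vertical depth h = y·sinθ with sinθ = 0.712026.
The centroid of a semicircle lies 4r/(3π) = 0.806385 m from the diameter, here below the top edge, so y_c = 2 + 0.806385 = 2.80639 m and h_c = 2.80639 × 0.712026 = 1.99822 m.
A = πr²/2 = π × 1.9²/2 = 5.67057 m².
Resultant F = γ·h_c·A = 12.3606 × 1.99822 × 5.67057 = 140.059 kN.

F ≈ 140 kN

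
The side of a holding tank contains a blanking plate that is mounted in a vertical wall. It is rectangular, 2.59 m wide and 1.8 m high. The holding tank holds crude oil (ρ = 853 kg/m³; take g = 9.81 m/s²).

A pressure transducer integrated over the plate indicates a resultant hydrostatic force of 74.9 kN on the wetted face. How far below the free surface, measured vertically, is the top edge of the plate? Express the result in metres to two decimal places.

d_top ≈ 1.02 m

γ = ρg = 853 × 9.81 / 1000 = 8.36793 kN/m³.
A = 2.59 × 1.8 = 4.662 m².
From F = γ·h_c·A, the centroid depth is h_c = 74.9/(8.36793 × 4.662) = 1.91996 m.
The centroid lies 1.8/2 = 0.9 m below the top edge, so the top edge sits at h_top = 1.91996 − 0.9 = 1.01996 m below the surface.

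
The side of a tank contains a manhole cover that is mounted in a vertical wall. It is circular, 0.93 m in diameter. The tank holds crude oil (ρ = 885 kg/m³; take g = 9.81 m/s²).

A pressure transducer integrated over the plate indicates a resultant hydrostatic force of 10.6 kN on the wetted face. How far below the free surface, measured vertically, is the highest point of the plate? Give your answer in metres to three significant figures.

γ = ρg = 885 × 9.81 / 1000 = 8.68185 kN/m³.
A = π(0.465)² = 0.679291 m².
From F = γ·h_c·A, the centroid depth is h_c = 10.6/(8.68185 × 0.679291) = 1.79737 m.
The centroid is at the centre, 0.465 m below the top of the plate, so the highest point sits at h_top = 1.79737 − 0.465 = 1.33237 m below the surface.

d_top ≈ 1.33 m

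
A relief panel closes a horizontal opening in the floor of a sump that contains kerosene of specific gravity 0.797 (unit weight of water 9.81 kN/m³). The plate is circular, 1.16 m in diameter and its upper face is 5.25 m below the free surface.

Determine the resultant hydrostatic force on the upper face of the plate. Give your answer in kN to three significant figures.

F ≈ 43.4 kN

γ = 0.797 × 9.81 = 7.81857 kN/m³.
The plate is horizontal, so pressure is uniform at p = γ·h = 7.81857 × 5.25 = 41.0475 kN/m².
A = π(0.58)² = 1.05683 m².
F = p·A = 41.0475 × 1.05683 = 43.3802 kN.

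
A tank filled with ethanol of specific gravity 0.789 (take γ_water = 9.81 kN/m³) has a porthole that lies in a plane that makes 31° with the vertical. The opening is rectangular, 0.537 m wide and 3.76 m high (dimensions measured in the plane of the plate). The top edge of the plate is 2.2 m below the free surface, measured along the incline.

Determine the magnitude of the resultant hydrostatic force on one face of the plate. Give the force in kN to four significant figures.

γ = 0.789 × 9.81 = 7.74009 kN/m³.
The plate makes 31° with the vertical, i.e. θ = 90° − 31° = 59° to the horizontal. Measuring y along the incline from the free-surface line, vertical depth h = y·sinθ with sinθ = 0.857167.
The centroid lies 3.76/2 = 1.88 m below the top edge, so y_c = 2.2 + 1.88 = 4.08 m and h_c = 4.08 × 0.857167 = 3.49724 m.
A = 0.537 × 3.76 = 2.01912 m².
Resultant F = γ·h_c·A = 7.74009 × 3.49724 × 2.01912 = 54.6555 kN.

F ≈ 54.66 kN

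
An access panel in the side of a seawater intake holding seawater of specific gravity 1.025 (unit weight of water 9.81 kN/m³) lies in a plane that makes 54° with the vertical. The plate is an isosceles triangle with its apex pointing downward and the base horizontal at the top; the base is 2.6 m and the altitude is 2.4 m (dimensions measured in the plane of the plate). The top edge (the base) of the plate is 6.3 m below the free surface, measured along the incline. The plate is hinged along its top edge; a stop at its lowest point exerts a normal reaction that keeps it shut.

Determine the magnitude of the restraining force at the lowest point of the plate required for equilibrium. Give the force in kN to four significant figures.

P ≈ 46.10 kN

γ = 1.025 × 9.81 = 10.05525 kN/m³.
The plate makes 54° with the vertical, i.e. θ = 90° − 54° = 36° to the horizontal. Measuring y along the incline from the free-surface line, vertical depth h = y·sinθ with sinθ = 0.587785.
With the apex down, the centroid sits h/3 = 2.4/3 = 0.8 m below the base (the top edge), so y_c = 6.3 + 0.8 = 7.1 m and h_c = 7.1 × 0.587785 = 4.17327 m.
A = ½ × 2.6 × 2.4 = 3.12 m².
Resultant F = γ·h_c·A = 10.05525 × 4.17327 × 3.12 = 130.925 kN.
I_c = b·h³/36 = 2.6 × 2.4³/36 = 0.9984 m⁴.
Centre of pressure: y_p = y_c + I_c/(y_c·A) = 7.1 + 0.9984/(7.1 × 3.12) = 7.1 + 0.0450704 = 7.14507 m along the plane.
The resultant acts 0.8 + 0.0450704 = 0.84507 m (along the plate) below the hinge at the top edge, so the moment about the hinge is M = F × 0.84507 = 130.925 × 0.84507 = 110.641 kN·m.
A normal force at the bottom, 2.4 m from the hinge, must supply this moment: P = 110.641/2.4 = 46.1004 kN.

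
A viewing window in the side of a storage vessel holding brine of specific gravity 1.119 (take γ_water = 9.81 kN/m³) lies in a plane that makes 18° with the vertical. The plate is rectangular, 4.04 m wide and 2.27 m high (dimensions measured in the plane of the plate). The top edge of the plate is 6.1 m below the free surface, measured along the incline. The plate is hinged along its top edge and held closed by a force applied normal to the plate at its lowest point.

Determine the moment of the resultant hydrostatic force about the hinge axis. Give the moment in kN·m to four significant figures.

M ≈ 827.3 kN·m

γ = 1.119 × 9.81 = 10.97739 kN/m³.
The plate makes 18° with the vertical, i.e. θ = 90° − 18° = 72° to the horizontal. Measuring y along the incline from the free-surface line, vertical depth h = y·sinθ with sinθ = 0.951057.
The centroid lies 2.27/2 = 1.135 m below the top edge, so y_c = 6.1 + 1.135 = 7.235 m and h_c = 7.235 × 0.951057 = 6.8809 m.
A = 4.04 × 2.27 = 9.1708 m².
Resultant F = γ·h_c·A = 10.97739 × 6.8809 × 9.1708 = 692.71 kN.
I_c = b·h³/12 = 4.04 × 2.27³/12 = 3.93802 m⁴.
Centre of pressure: y_p = y_c + I_c/(y_c·A) = 7.235 + 3.93802/(7.235 × 9.1708) = 7.235 + 0.0593516 = 7.29435 m along the plane.
The resultant acts 1.135 + 0.0593516 = 1.19435 m (along the plate) below the hinge at the top edge, so the moment about the hinge is M = F × 1.19435 = 692.71 × 1.19435 = 827.338 kN·m.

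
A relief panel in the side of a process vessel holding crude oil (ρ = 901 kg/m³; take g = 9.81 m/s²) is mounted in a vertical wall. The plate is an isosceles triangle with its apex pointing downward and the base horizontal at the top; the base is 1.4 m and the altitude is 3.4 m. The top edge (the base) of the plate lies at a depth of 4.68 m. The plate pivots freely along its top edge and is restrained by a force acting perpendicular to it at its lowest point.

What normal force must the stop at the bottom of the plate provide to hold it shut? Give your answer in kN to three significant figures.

P ≈ 44.7 kN

γ = ρg = 901 × 9.81 / 1000 = 8.83881 kN/m³.
With the apex down, the centroid sits h/3 = 3.4/3 = 1.13333 m below the base (the top edge), so the centroid depth is h_c = 4.68 + 1.13333 = 5.81333 m.
A = ½ × 1.4 × 3.4 = 2.38 m².
Resultant F = γ·h_c·A = 8.83881 × 5.81333 × 2.38 = 122.291 kN.
I_c = b·h³/36 = 1.4 × 3.4³/36 = 1.52849 m⁴.
Centre of pressure: y_p = y_c + I_c/(y_c·A) = 5.81333 + 1.52849/(5.81333 × 2.38) = 5.81333 + 0.110474 = 5.9238 m along the plane.
The resultant acts 1.13333 + 0.110474 = 1.2438 m (along the plate) below the hinge at the top edge, so the moment about the hinge is M = F × 1.2438 = 122.291 × 1.2438 = 152.106 kN·m.
A normal force at the bottom, 3.4 m from the hinge, must supply this moment: P = 152.106/3.4 = 44.7371 kN.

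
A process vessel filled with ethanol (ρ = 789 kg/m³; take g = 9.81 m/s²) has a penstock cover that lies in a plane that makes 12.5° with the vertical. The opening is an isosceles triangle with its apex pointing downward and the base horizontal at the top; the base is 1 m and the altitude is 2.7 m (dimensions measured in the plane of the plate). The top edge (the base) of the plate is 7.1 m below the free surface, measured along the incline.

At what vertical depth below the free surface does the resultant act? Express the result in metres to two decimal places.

h_p = 7.86 m

γ = ρg = 789 × 9.81 / 1000 = 7.74009 kN/m³.
The plate makes 12.5° with the vertical, i.e. θ = 90° − 12.5° = 77.5° to the horizontal. Measuring y along the incline from the free-surface line, vertical depth h = y·sinθ with sinθ = 0.976296.
With the apex down, the centroid sits h/3 = 2.7/3 = 0.9 m below the base (the top edge), so y_c = 7.1 + 0.9 = 8 m and h_c = 8 × 0.976296 = 7.81037 m.
A = ½ × 1 × 2.7 = 1.35 m².
Resultant F = γ·h_c·A = 7.74009 × 7.81037 × 1.35 = 81.6115 kN.
I_c = b·h³/36 = 1 × 2.7³/36 = 0.54675 m⁴.
Centre of pressure: y_p = y_c + I_c/(y_c·A) = 8 + 0.54675/(8 × 1.35) = 8 + 0.050625 = 8.05063 m along the plane.
Vertically, h_p = y_p·sinθ = 8.05063 × 0.976296 = 7.8598 m.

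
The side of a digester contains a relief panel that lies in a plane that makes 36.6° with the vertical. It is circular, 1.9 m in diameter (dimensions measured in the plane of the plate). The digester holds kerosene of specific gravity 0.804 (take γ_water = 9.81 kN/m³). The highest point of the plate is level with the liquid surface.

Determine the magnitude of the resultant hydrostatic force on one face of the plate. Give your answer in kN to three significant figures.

F ≈ 17.1 kN

γ = 0.804 × 9.81 = 7.88724 kN/m³.
The plate makes 36.6° with the vertical, i.e. θ = 90° − 36.6° = 53.4° to the horizontal. Measuring y along the incline from the free-surface line, vertical depth h = y·sinθ with sinθ = 0.802817.
The centroid is at the centre, 0.95 m below the top of the plate, so y_c = 0.95 m and h_c = 0.95 × 0.802817 = 0.762676 m.
A = π(0.95)² = 2.83529 m².
Resultant F = γ·h_c·A = 7.88724 × 0.762676 × 2.83529 = 17.0554 kN.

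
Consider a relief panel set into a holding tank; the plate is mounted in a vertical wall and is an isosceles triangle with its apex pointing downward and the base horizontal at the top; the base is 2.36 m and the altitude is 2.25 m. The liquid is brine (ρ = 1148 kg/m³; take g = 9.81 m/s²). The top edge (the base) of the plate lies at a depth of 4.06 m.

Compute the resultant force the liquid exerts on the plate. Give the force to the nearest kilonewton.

γ = ρg = 1148 × 9.81 / 1000 = 11.26188 kN/m³.
With the apex down, the centroid sits h/3 = 2.25/3 = 0.75 m below the base (the top edge), so the centroid depth is h_c = 4.06 + 0.75 = 4.81 m.
A = ½ × 2.36 × 2.25 = 2.655 m².
Resultant F = γ·h_c·A = 11.26188 × 4.81 × 2.655 = 143.82 kN.

F ≈ 144 kN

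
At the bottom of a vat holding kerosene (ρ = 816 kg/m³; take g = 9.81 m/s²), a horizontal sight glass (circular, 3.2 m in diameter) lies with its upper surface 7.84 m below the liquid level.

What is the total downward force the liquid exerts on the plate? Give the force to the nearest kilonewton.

γ = ρg = 816 × 9.81 / 1000 = 8.00496 kN/m³.
The plate is horizontal, so pressure is uniform at p = γ·h = 8.00496 × 7.84 = 62.7589 kN/m².
A = π(1.6)² = 8.04248 m².
F = p·A = 62.7589 × 8.04248 = 504.737 kN.

F ≈ 505 kN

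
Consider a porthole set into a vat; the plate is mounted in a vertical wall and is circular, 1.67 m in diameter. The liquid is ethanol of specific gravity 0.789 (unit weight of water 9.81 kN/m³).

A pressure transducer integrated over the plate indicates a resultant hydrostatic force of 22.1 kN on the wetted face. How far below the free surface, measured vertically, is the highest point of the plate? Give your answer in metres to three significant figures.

γ = 0.789 × 9.81 = 7.74009 kN/m³.
A = π(0.835)² = 2.1904 m².
From F = γ·h_c·A, the centroid depth is h_c = 22.1/(7.74009 × 2.1904) = 1.30354 m.
The centroid is at the centre, 0.835 m below the top of the plate, so the highest point sits at h_top = 1.30354 − 0.835 = 0.46854 m below the surface.

d_top ≈ 0.469 m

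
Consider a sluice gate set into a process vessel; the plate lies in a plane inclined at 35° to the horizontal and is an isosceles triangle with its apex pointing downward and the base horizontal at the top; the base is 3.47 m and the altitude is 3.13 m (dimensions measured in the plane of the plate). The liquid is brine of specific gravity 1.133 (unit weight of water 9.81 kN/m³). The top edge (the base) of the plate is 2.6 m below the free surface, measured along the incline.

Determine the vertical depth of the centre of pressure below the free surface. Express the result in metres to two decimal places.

γ = 1.133 × 9.81 = 11.11473 kN/m³.
Let θ = 35° be the plate's angle to the horizontal; measure y along the incline from where the plane meets the free surface. Vertical depth h = y·sinθ with sinθ = 0.573576.
With the apex down, the centroid sits h/3 = 3.13/3 = 1.04333 m below the base (the top edge), so y_c = 2.6 + 1.04333 = 3.64333 m and h_c = 3.64333 × 0.573576 = 2.08973 m.
A = ½ × 3.47 × 3.13 = 5.43055 m².
Resultant F = γ·h_c·A = 11.11473 × 2.08973 × 5.43055 = 126.134 kN.
I_c = b·h³/36 = 3.47 × 3.13³/36 = 2.9557 m⁴.
Centre of pressure: y_p = y_c + I_c/(y_c·A) = 3.64333 + 2.9557/(3.64333 × 5.43055) = 3.64333 + 0.149389 = 3.79272 m along the plane.
Vertically, h_p = y_p·sinθ = 3.79272 × 0.573576 = 2.17541 m.

h_p = 2.18 m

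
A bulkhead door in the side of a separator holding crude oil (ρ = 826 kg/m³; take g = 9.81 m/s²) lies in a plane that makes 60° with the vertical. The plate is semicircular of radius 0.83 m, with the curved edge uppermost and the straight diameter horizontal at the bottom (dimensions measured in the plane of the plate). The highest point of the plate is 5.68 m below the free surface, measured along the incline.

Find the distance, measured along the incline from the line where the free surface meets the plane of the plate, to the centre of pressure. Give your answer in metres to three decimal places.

γ = ρg = 826 × 9.81 / 1000 = 8.10306 kN/m³.
The plate makes 60° with the vertical, i.e. θ = 90° − 60° = 30° to the horizontal. Measuring y along the incline from the free-surface line, vertical depth h = y·sinθ with sinθ = 0.500000.
The centroid lies 4r/(3π) = 0.352263 m above the diameter, so r − 4r/(3π) = 0.83 − 0.352263 = 0.477737 m below the topmost point, so y_c = 5.68 + 0.477737 = 6.15774 m and h_c = 6.15774 × 0.500000 = 3.07887 m.
A = πr²/2 = π × 0.83²/2 = 1.08212 m².
Resultant F = γ·h_c·A = 8.10306 × 3.07887 × 1.08212 = 26.997 kN.
I_c = (π/8 − 8/(9π))·r⁴ = 0.109757 × 0.83⁴ = 0.0520888 m⁴.
Centre of pressure: y_p = y_c + I_c/(y_c·A) = 6.15774 + 0.0520888/(6.15774 × 1.08212) = 6.15774 + 0.00781713 = 6.16556 m along the plane.

y_p = 6.166 m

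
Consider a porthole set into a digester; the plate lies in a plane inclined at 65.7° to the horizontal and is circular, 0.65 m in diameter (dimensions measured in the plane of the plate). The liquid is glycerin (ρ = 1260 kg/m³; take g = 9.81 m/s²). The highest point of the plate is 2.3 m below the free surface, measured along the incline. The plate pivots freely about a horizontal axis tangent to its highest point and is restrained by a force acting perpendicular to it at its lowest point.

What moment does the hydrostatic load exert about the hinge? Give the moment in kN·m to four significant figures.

γ = ρg = 1260 × 9.81 / 1000 = 12.3606 kN/m³.
Let θ = 65.7° be the plate's angle to the horizontal; measure y along the incline from where the plane meets the free surface. Vertical depth h = y·sinθ with sinθ = 0.911403.
The centroid is at the centre, 0.325 m below the top of the plate, so y_c = 2.3 + 0.325 = 2.625 m and h_c = 2.625 × 0.911403 = 2.39243 m.
A = π(0.325)² = 0.331831 m².
Resultant F = γ·h_c·A = 12.3606 × 2.39243 × 0.331831 = 9.81286 kN.
I_c = πr⁴/4 = π × 0.325⁴/4 = 0.00876241 m⁴.
Centre of pressure: y_p = y_c + I_c/(y_c·A) = 2.625 + 0.00876241/(2.625 × 0.331831) = 2.625 + 0.0100595 = 2.63506 m along the plane.
The resultant acts 0.325 + 0.0100595 = 0.33506 m (along the plate) below the hinge at the top edge, so the moment about the hinge is M = F × 0.33506 = 9.81286 × 0.33506 = 3.2879 kN·m.

M ≈ 3.288 kN·m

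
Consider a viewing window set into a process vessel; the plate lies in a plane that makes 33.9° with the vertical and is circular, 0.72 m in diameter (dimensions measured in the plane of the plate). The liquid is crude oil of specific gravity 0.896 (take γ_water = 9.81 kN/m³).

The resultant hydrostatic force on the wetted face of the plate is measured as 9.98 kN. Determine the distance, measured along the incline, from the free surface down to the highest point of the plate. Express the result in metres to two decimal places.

γ = 0.896 × 9.81 = 8.78976 kN/m³.
A = π(0.36)² = 0.40715 m².
From F = γ·h_c·A, the centroid depth is h_c = 9.98/(8.78976 × 0.40715) = 2.78868 m.
The plate makes 33.9° with the vertical, i.e. θ = 90° − 33.9° = 56.1° to the horizontal. Measuring y along the incline from the free-surface line, vertical depth h = y·sinθ with sinθ = 0.830012.
Along the incline, y_c = h_c/sinθ = 2.78868/0.830012 = 3.35981 m.
The centroid is at the centre, 0.36 m below the top of the plate, so the highest point sits at y_top = 3.35981 − 0.36 = 2.99981 m along the incline.

y_top ≈ 3.00 m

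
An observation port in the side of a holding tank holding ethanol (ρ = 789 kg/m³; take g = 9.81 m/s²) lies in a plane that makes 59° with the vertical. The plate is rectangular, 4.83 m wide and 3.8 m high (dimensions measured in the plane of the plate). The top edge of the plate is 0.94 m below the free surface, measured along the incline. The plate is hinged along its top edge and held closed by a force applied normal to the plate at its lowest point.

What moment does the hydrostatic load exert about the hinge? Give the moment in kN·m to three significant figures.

γ = ρg = 789 × 9.81 / 1000 = 7.74009 kN/m³.
The plate makes 59° with the vertical, i.e. θ = 90° − 59° = 31° to the horizontal. Measuring y along the incline from the free-surface line, vertical depth h = y·sinθ with sinθ = 0.515038.
The centroid lies 3.8/2 = 1.9 m below the top edge, so y_c = 0.94 + 1.9 = 2.84 m and h_c = 2.84 × 0.515038 = 1.46271 m.
A = 4.83 × 3.8 = 18.354 m².
Resultant F = γ·h_c·A = 7.74009 × 1.46271 × 18.354 = 207.795 kN.
I_c = b·h³/12 = 4.83 × 3.8³/12 = 22.086 m⁴.
Centre of pressure: y_p = y_c + I_c/(y_c·A) = 2.84 + 22.086/(2.84 × 18.354) = 2.84 + 0.423709 = 3.26371 m along the plane.
The resultant acts 1.9 + 0.423709 = 2.32371 m (along the plate) below the hinge at the top edge, so the moment about the hinge is M = F × 2.32371 = 207.795 × 2.32371 = 482.855 kN·m.

M ≈ 483 kN·m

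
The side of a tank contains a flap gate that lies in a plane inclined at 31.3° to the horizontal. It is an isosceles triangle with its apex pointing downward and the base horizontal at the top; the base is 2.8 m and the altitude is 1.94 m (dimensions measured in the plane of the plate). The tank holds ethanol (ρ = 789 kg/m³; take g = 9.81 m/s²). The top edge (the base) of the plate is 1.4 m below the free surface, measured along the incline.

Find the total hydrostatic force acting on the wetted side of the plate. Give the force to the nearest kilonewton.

F ≈ 22 kN

γ = ρg = 789 × 9.81 / 1000 = 7.74009 kN/m³.
Let θ = 31.3° be the plate's angle to the horizontal; measure y along the incline from where the plane meets the free surface. Vertical depth h = y·sinθ with sinθ = 0.519519.
With the apex down, the centroid sits h/3 = 1.94/3 = 0.646667 m below the base (the top edge), so y_c = 1.4 + 0.646667 = 2.04667 m and h_c = 2.04667 × 0.519519 = 1.06328 m.
A = ½ × 2.8 × 1.94 = 2.716 m².
Resultant F = γ·h_c·A = 7.74009 × 1.06328 × 2.716 = 22.3524 kN.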